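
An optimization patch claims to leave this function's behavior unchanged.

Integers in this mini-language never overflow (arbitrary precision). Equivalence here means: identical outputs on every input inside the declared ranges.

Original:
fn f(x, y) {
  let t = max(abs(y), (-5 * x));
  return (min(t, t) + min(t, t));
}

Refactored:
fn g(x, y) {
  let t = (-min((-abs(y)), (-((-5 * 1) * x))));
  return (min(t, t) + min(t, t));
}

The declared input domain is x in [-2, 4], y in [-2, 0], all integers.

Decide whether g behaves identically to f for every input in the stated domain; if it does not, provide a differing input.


Equivalent — the differences include constant usage differs; and min/max/abs usage differs; and arithmetic usage differs, yet no declared input distinguishes the two.
Tracing x=3, y=0: f: t = 0; return 0 | g: t = 0; return 0 — matching result 0.
Across all 21 domain points the two functions coincide.
verdict: equivalent


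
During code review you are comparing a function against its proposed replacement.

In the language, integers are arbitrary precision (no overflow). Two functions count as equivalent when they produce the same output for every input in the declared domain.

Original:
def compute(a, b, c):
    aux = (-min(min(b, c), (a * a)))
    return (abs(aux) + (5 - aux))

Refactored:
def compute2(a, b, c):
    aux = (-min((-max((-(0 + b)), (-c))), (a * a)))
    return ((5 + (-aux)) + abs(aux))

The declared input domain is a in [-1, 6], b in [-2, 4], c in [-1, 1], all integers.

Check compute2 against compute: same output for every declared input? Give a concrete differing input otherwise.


Side by side, the visible changes include: constant usage differs; arithmetic usage differs; min/max/abs usage differs.
Spot check at a=0, b=3, c=0 — compute: aux := 0 | result 5. compute2: aux := 0 | result 5. Both give 5.
Across all 168 domain points the two functions coincide.
verdict: equivalent


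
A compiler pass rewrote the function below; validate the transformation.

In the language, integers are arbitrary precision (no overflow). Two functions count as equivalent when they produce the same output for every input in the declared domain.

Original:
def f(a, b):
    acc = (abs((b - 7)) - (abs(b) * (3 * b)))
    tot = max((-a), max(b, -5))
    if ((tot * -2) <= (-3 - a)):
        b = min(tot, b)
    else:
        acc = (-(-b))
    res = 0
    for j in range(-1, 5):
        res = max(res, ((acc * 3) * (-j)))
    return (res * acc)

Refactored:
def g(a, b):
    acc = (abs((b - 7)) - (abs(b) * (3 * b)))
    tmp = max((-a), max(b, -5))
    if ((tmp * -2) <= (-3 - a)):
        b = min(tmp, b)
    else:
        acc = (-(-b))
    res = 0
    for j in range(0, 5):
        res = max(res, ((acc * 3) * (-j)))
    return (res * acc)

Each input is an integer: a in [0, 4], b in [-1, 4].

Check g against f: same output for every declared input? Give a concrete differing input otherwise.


Try a=0, b=1.
f: acc becomes 3; next tot becomes 1; next ((tot * -2) <= (-3 - a)) evaluates to false; next acc becomes 1; next res becomes 0; next at j=-1:; next res becomes 3; next at j=0:; next res becomes 3; next at j=1:; next res becomes 3; next at j=2:; next res becomes 3; next at j=3:; next res becomes 3; next at j=4:; next res becomes 3; next final value 3
g: acc becomes 3; next tmp becomes 1; next ((tmp * -2) <= (-3 - a)) evaluates to false; next acc becomes 1; next res becomes 0; next at j=0:; next res becomes 0; next at j=1:; next res becomes 0; next at j=2:; next res becomes 0; next at j=3:; next res becomes 0; next at j=4:; next res becomes 0; next final value 0
3 and 0 differ, so these are not the same function on this domain.
verdict: not equivalent; witness: a=0, b=1


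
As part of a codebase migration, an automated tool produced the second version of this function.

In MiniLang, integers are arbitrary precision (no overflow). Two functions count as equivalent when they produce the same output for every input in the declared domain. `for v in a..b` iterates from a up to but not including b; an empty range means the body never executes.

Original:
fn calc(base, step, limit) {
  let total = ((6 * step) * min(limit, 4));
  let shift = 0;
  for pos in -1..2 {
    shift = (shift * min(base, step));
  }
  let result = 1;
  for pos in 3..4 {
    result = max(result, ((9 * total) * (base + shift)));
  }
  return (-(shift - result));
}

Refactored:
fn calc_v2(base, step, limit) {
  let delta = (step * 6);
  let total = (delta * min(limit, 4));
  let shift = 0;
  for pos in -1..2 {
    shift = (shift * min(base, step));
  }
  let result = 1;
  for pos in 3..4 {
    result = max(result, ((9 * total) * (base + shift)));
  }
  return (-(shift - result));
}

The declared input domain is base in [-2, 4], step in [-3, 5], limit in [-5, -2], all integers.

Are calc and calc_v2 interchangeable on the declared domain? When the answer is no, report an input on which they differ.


Equivalent — the differences include statement counts differ; local variable names differ, yet no declared input distinguishes the two.
Spot check at base=-1, step=-3, limit=-5 — calc: total = 90; shift = 0; [pos=-1]; shift = 0; [pos=0]; shift = 0; [pos=1]; shift = 0; result = 1; [pos=3]; result = 1; return 1. calc_v2: delta = -18; total = 90; shift = 0; [pos=-1]; shift = 0; [pos=0]; shift = 0; [pos=1]; shift = 0; result = 1; [pos=3]; result = 1; return 1. Both give 1.
Across all 252 domain points the two functions coincide.
verdict: equivalent


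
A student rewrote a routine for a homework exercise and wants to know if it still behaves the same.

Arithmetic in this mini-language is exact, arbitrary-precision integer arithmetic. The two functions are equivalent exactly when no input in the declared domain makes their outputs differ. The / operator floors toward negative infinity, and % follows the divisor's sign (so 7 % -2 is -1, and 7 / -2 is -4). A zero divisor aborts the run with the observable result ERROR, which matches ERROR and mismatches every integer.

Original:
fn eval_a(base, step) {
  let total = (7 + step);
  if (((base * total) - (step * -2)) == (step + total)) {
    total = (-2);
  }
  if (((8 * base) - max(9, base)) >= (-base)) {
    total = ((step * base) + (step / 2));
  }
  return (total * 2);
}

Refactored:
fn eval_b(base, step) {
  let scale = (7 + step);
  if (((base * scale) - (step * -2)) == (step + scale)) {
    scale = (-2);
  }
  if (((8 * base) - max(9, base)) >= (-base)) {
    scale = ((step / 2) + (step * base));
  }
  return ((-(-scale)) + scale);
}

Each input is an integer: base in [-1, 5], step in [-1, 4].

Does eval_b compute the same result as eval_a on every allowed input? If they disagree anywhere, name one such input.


This is a faithful refactor — local variable names differ; and arithmetic usage differs; and constant usage differs, but the computed results match everywhere.
Tracing base=5, step=3: eval_a: total = 10; (((base * total) - (step * -2)) == (step + total)) -> false; (((8 * base) - max(9, base)) >= (-base)) -> true; total = 16; return 32 | eval_b: scale = 10; (((base * scale) - (step * -2)) == (step + scale)) -> false; (((8 * base) - max(9, base)) >= (-base)) -> true; scale = 16; return 32 — matching result 32.
Every one of the 42 inputs gives matching results.
verdict: equivalent


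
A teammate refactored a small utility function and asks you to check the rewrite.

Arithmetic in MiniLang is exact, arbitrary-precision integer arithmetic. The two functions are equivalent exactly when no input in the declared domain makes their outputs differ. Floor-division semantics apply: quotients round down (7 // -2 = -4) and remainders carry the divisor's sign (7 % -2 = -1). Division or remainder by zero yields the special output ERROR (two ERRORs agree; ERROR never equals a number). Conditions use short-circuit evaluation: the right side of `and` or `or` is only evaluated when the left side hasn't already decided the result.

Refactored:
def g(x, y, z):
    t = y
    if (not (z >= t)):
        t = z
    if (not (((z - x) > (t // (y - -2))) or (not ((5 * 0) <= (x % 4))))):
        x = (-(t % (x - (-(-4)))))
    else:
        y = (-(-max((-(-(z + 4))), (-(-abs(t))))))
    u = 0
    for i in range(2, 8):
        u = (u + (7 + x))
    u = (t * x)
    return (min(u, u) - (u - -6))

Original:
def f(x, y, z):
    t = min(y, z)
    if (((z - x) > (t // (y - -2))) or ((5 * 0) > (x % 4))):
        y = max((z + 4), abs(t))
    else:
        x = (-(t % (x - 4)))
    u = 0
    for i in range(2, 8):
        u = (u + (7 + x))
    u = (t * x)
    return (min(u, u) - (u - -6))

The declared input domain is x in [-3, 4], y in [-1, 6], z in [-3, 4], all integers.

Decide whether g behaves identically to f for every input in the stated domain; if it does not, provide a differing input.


This is a faithful refactor — min/max/abs usage differs; statement counts differ; branching structure differs; boolean connective usage differs; comparison usage differs, but the computed results match everywhere.
One worked example (x=-2, y=0, z=4) — f: t=0, then (((z - x) > (t // (y - -2))) or ((5 * 0) > (x % 4))) is true, then y=8, then u=0, then (i=2), then u=5, then (i=3), then u=10, then (i=4), then u=15, then (i=5), then u=20, then (i=6), then u=25, then (i=7), then u=30, then u=0, then returns -6; g: t=0, then (not (z >= t)) is false, then (not (((z - x) > (t // (y - -2))) or (not ((5 * 0) <= (x % 4))))) is false, then y=8, then u=0, then (i=2), then u=5, then (i=3), then u=10, then (i=4), then u=15, then (i=5), then u=20, then (i=6), then u=25, then (i=7), then u=30, then u=0, then returns -6; agreement on -6.
Across all 512 domain points the two functions coincide.
verdict: equivalent


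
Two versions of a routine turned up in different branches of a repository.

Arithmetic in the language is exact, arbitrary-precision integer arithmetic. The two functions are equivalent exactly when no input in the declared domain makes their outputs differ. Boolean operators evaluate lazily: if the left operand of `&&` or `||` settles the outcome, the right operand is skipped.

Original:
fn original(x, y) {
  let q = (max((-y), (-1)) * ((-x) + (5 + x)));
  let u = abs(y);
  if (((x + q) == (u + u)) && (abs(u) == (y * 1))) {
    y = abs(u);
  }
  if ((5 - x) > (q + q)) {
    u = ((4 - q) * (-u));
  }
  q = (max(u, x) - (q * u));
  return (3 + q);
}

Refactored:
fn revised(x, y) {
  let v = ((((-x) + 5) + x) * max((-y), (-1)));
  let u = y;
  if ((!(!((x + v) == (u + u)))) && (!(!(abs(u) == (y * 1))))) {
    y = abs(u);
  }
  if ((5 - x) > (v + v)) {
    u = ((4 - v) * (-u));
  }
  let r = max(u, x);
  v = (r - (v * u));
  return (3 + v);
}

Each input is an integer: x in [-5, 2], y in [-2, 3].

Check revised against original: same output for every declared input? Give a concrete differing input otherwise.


The rewrite breaks on x=-5, y=-2, where the results are -15 and 21.
original: q = 10; u = 2; (((x + q) == (u + u)) && (abs(u) == (y * 1))) -> false; ((5 - x) > (q + q)) -> false; q = -18; return -15
revised: v = 10; u = -2; ((!(!((x + v) == (u + u)))) && (!(!(abs(u) == (y * 1))))) -> false; ((5 - x) > (v + v)) -> false; r = -2; v = 18; return 21
verdict: not equivalent; witness: x=-5, y=-2


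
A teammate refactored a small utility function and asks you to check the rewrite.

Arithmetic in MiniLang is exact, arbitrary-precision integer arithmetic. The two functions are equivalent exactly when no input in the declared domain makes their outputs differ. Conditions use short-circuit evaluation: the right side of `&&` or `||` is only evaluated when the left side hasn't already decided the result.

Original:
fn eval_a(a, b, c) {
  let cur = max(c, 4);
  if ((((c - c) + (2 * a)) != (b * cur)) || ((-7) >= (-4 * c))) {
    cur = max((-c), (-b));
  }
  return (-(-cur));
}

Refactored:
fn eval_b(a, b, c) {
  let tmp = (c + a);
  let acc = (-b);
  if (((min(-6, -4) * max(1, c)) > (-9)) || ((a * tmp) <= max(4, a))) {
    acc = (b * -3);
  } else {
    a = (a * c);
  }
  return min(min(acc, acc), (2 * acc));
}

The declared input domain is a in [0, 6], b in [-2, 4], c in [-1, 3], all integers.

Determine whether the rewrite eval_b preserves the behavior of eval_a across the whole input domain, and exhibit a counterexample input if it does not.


Not equivalent: a=0, b=-2, c=-1 separates them (2 vs 6).
eval_a: cur becomes 4; next ((((c - c) + (2 * a)) != (b * cur)) || ((-7) >= (-4 * c))) evaluates to true; next cur becomes 2; next final value 2
eval_b: tmp becomes -1; next acc becomes 2; next (((min(-6, -4) * max(1, c)) > (-9)) || ((a * tmp) <= max(4, a))) evaluates to true; next acc becomes 6; next final value 6
verdict: not equivalent; witness: a=0, b=-2, c=-1


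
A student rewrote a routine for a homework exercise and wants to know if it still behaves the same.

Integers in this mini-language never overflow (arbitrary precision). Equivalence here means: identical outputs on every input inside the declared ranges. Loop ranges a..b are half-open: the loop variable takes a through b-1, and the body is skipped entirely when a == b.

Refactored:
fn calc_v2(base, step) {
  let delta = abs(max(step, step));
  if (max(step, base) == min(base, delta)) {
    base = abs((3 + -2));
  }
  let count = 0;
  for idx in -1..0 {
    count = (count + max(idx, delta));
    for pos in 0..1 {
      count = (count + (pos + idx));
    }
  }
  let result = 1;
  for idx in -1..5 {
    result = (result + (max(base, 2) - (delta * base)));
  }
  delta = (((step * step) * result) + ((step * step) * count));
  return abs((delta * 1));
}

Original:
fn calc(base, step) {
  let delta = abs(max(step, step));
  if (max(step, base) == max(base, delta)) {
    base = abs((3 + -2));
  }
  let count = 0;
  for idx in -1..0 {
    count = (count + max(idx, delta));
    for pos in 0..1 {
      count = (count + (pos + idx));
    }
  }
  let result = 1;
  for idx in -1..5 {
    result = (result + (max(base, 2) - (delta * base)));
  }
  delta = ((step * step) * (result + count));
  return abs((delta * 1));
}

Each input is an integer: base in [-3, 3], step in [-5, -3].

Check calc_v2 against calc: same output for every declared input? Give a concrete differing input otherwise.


These are not equivalent — on base=-3, step=-5 the outputs split (2675 vs 325).
calc: delta becomes 5; next (max(step, base) == max(base, delta)) evaluates to false; next count becomes 0; next at idx=-1:; next count becomes 5; next at pos=0:; next count becomes 4; next result becomes 1; next at idx=-1:; next result becomes 18; next at idx=0:; next result becomes 35; next at idx=1:; next result becomes 52; next at idx=2:; next result becomes 69; next at idx=3:; next result becomes 86; next at idx=4:; next result becomes 103; next delta becomes 2675; next final value 2675
calc_v2: delta becomes 5; next (max(step, base) == min(base, delta)) evaluates to true; next base becomes 1; next count becomes 0; next at idx=-1:; next count becomes 5; next at pos=0:; next count becomes 4; next result becomes 1; next at idx=-1:; next result becomes -2; next at idx=0:; next result becomes -5; next at idx=1:; next result becomes -8; next at idx=2:; next result becomes -11; next at idx=3:; next result becomes -14; next at idx=4:; next result becomes -17; next delta becomes -325; next final value 325
verdict: not equivalent; witness: base=-3, step=-5


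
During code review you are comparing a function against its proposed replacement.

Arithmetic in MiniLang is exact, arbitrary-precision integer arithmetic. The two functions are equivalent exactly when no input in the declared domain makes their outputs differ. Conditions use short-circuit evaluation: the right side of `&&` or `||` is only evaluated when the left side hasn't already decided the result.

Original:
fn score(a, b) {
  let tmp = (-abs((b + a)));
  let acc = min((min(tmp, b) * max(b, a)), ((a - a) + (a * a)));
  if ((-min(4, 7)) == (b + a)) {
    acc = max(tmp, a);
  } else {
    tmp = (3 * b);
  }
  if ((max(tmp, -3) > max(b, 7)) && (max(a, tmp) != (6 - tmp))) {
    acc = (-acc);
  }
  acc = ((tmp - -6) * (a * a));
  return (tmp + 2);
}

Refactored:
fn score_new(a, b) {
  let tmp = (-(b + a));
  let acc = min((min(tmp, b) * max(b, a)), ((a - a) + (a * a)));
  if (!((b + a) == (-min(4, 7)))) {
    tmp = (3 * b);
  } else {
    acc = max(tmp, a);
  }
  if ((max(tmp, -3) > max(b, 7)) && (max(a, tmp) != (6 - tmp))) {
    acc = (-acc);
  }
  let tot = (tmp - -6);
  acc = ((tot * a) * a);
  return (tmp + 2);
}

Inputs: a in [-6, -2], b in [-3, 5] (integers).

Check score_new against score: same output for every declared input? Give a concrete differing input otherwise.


The rewrite breaks on a=-6, b=2, where the results are -2 and 6.
score: tmp becomes -4; next acc becomes -8; next ((-min(4, 7)) == (b + a)) evaluates to true; next acc becomes -4; next ((max(tmp, -3) > max(b, 7)) && (max(a, tmp) != (6 - tmp))) evaluates to false; next acc becomes 72; next final value -2
score_new: tmp becomes 4; next acc becomes 4; next (!((b + a) == (-min(4, 7)))) evaluates to false; next acc becomes 4; next ((max(tmp, -3) > max(b, 7)) && (max(a, tmp) != (6 - tmp))) evaluates to false; next tot becomes 10; next acc becomes 360; next final value 6
verdict: not equivalent; witness: a=-6, b=2


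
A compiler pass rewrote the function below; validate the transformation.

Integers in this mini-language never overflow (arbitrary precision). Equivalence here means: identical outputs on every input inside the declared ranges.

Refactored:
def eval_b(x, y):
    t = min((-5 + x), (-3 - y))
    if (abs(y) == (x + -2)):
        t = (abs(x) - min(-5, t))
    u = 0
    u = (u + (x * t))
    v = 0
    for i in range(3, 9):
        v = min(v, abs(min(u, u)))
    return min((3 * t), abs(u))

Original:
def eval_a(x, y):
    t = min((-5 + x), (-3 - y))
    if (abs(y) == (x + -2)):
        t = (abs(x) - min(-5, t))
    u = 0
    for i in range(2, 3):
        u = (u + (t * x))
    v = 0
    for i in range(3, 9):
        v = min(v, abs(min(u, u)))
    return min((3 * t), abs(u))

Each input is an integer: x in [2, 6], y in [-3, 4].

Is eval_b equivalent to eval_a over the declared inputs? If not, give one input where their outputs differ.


Differences: loop structure differs; also statement counts differ — yet all 40 inputs agree.
verdict: equivalent


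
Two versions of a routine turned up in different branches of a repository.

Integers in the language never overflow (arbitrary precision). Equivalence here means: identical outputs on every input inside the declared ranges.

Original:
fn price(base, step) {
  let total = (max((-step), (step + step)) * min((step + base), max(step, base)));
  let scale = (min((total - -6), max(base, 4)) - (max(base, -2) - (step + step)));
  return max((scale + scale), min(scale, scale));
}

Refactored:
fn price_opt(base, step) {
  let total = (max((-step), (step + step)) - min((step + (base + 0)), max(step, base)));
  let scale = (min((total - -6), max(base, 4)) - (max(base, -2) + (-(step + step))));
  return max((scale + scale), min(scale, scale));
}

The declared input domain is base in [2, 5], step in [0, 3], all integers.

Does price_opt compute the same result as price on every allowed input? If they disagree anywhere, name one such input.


There is a counterexample at base=3, step=0: 2 on one side, 0 on the other.
price: total=0, then scale=1, then returns 2
price_opt: total=-3, then scale=0, then returns 0
verdict: not equivalent; witness: base=3, step=0


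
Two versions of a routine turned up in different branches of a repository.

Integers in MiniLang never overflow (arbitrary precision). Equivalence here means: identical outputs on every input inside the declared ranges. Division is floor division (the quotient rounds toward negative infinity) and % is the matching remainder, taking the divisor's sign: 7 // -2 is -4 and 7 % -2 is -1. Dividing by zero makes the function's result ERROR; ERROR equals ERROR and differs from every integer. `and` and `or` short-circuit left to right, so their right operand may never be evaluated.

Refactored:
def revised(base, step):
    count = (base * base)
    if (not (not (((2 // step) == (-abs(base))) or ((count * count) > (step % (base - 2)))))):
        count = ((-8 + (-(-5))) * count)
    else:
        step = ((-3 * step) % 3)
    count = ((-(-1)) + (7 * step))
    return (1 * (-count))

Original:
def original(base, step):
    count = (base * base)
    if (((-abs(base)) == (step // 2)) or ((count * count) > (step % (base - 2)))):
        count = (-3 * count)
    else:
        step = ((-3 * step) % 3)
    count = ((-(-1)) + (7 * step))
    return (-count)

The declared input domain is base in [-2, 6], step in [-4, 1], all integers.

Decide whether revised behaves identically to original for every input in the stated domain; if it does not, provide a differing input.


There is a counterexample at base=-2, step=0: -1 on one side, ERROR on the other.
original: count becomes 4; next (((-abs(base)) == (step // 2)) or ((count * count) > (step % (base - 2)))) evaluates to true; next count becomes -12; next count becomes 1; next final value -1
revised: count becomes 4; next hits division by zero so the output is ERROR
verdict: not equivalent; witness: base=-2, step=0


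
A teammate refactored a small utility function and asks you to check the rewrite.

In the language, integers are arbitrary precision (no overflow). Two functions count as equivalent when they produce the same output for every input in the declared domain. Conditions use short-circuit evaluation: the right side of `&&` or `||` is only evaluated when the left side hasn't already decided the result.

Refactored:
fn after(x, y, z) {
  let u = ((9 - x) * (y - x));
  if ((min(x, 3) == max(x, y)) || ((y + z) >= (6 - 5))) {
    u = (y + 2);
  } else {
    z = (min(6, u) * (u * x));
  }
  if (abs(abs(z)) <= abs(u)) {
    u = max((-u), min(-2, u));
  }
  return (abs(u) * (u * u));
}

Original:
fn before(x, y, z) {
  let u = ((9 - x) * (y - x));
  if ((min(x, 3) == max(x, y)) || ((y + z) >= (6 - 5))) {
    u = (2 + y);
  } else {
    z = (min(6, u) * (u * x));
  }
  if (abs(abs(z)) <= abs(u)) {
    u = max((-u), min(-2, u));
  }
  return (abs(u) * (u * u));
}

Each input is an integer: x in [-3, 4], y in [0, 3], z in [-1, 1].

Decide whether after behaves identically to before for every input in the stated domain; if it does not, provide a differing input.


Comparing the listings, the differences include: same computation, different form.
One worked example (x=1, y=0, z=1) — before: u := -8 | ((min(x, 3) == max(x, y)) || ((y + z) >= (6 - 5))): true | u := 2 | (abs(abs(z)) <= abs(u)): true | u := -2 | result 8; after: u := -8 | ((min(x, 3) == max(x, y)) || ((y + z) >= (6 - 5))): true | u := 2 | (abs(abs(z)) <= abs(u)): true | u := -2 | result 8; agreement on 8.
Across all 96 domain points the two functions coincide.
verdict: equivalent


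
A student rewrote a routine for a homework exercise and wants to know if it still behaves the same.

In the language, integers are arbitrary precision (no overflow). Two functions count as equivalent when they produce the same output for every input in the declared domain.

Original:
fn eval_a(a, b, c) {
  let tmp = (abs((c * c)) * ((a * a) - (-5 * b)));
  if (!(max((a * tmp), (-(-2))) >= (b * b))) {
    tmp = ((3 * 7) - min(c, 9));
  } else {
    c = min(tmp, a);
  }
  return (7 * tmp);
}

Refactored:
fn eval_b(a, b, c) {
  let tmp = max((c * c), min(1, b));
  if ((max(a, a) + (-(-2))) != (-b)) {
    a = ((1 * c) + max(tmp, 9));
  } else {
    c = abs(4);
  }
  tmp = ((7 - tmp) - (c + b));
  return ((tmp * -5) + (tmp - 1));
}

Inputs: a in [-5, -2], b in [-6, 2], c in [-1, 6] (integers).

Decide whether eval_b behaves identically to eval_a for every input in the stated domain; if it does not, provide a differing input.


Take a=-5, b=-6, c=-1.
eval_a: tmp = -5; (!(max((a * tmp), (-(-2))) >= (b * b))) -> true; tmp = 22; return 154
eval_b: tmp = 1; ((max(a, a) + (-(-2))) != (-b)) -> true; a = 8; tmp = 13; return -53
154 vs -53 — the two versions disagree here.
verdict: not equivalent; witness: a=-5, b=-6, c=-1


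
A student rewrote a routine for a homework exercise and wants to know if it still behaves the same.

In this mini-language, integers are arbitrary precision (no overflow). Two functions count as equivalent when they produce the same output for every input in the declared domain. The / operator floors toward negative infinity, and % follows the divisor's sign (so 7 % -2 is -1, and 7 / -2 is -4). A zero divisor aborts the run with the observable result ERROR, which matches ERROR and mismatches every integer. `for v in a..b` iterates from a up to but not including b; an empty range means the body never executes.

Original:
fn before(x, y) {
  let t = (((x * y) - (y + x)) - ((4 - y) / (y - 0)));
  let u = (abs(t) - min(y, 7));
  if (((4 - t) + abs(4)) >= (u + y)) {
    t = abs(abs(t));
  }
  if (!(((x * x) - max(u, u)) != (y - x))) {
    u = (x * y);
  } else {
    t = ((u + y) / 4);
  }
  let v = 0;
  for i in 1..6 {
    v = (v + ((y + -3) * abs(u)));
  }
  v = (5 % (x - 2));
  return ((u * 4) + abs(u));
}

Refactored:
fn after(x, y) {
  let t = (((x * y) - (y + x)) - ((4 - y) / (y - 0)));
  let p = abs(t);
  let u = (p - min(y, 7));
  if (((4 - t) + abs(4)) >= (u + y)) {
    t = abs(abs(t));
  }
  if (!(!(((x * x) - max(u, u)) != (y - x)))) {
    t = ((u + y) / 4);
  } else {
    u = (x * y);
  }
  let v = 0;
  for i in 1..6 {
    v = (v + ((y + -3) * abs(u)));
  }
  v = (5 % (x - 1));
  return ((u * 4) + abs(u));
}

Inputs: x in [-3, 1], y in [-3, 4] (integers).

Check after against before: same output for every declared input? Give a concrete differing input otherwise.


Take x=1, y=-3.
before: t := 2 | u := 5 | (((4 - t) + abs(4)) >= (u + y)): true | t := 2 | (!(((x * x) - max(u, u)) != (y - x))): true | u := -3 | v := 0 | iter i=1: | v := -18 | iter i=2: | v := -36 | iter i=3: | v := -54 | iter i=4: | v := -72 | iter i=5: | v := -90 | v := 0 | result -9
after: t := 2 | p := 2 | u := 5 | (((4 - t) + abs(4)) >= (u + y)): true | t := 2 | (!(!(((x * x) - max(u, u)) != (y - x)))): false | u := -3 | v := 0 | iter i=1: | v := -18 | iter i=2: | v := -36 | iter i=3: | v := -54 | iter i=4: | v := -72 | iter i=5: | v := -90 | divide-by-zero, output ERROR
-9 and ERROR differ, so these are not the same function on this domain.
verdict: not equivalent; witness: x=1, y=-3


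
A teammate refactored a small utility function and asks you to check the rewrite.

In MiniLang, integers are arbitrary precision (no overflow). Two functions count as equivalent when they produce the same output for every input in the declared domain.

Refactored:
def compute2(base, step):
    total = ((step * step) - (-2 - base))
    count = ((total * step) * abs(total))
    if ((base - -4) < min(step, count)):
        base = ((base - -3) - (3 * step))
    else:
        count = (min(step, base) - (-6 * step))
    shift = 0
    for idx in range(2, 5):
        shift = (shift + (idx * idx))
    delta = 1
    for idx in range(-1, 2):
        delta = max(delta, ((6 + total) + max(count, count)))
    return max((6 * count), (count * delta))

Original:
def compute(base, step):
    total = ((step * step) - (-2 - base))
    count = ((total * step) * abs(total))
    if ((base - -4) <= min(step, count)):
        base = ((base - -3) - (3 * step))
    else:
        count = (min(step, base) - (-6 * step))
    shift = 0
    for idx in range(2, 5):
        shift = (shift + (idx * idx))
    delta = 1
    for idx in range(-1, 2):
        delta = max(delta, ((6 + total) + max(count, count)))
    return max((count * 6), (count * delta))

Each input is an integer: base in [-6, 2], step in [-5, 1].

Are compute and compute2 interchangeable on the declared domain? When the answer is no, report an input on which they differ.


Run the pair on base=-6, step=-2.
compute: total becomes 0; next count becomes 0; next ((base - -4) <= min(step, count)) evaluates to true; next base becomes 3; next shift becomes 0; next at idx=2:; next shift becomes 4; next at idx=3:; next shift becomes 13; next at idx=4:; next shift becomes 29; next delta becomes 1; next at idx=-1:; next delta becomes 6; next at idx=0:; next delta becomes 6; next at idx=1:; next delta becomes 6; next final value 0
compute2: total becomes 0; next count becomes 0; next ((base - -4) < min(step, count)) evaluates to false; next count becomes -18; next shift becomes 0; next at idx=2:; next shift becomes 4; next at idx=3:; next shift becomes 13; next at idx=4:; next shift becomes 29; next delta becomes 1; next at idx=-1:; next delta becomes 1; next at idx=0:; next delta becomes 1; next at idx=1:; next delta becomes 1; next final value -18
0 against -18: the behavior changed.
verdict: not equivalent; witness: base=-6, step=-2


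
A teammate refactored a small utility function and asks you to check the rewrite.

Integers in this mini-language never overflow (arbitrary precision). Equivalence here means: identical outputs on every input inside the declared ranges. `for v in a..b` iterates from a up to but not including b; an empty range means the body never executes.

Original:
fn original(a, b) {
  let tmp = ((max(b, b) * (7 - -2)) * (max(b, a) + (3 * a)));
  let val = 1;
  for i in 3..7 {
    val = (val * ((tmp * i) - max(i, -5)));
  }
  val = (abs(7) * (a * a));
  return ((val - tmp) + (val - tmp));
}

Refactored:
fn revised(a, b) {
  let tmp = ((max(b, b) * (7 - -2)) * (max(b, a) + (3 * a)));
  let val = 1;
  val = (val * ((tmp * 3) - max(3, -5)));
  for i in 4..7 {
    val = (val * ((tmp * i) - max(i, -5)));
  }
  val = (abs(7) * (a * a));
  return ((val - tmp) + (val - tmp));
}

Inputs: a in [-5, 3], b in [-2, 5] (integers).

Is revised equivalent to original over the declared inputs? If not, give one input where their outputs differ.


Equivalent — the differences include statement counts differ; loop structure differs; constant usage differs; arithmetic usage differs; min/max/abs usage differs, yet no declared input distinguishes the two.
One worked example (a=-3, b=1) — original: tmp = -72; val = 1; [i=3]; val = -219; [i=4]; val = 63948; [i=5]; val = -23341020; [i=6]; val = 10223366760; val = 63; return 270; revised: tmp = -72; val = 1; val = -219; [i=4]; val = 63948; [i=5]; val = -23341020; [i=6]; val = 10223366760; val = 63; return 270; agreement on 270.
Across all 72 domain points the two functions coincide.
verdict: equivalent


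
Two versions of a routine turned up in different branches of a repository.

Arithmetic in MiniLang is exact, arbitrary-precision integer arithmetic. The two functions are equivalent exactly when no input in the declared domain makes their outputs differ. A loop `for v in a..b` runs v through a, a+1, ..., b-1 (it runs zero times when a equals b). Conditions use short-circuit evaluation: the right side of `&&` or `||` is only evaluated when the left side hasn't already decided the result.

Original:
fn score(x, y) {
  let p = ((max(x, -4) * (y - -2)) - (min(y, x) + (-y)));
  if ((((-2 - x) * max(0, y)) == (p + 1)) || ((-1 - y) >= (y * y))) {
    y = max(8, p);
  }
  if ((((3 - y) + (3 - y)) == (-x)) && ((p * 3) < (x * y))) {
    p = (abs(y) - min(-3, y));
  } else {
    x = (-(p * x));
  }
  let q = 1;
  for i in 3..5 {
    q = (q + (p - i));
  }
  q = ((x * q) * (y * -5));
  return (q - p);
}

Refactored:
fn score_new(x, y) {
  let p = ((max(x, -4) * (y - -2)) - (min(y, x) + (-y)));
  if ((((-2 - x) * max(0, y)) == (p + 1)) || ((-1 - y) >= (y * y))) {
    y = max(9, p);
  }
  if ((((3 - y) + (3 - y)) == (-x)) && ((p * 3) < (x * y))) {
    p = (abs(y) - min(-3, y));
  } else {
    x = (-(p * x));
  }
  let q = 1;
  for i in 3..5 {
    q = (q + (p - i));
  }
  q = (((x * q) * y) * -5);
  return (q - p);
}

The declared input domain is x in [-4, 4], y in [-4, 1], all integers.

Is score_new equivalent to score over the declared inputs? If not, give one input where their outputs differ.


Consider the input x=-4, y=-1.
score: p=-1, then ((((-2 - x) * max(0, y)) == (p + 1)) || ((-1 - y) >= (y * y))) is true, then y=8, then ((((3 - y) + (3 - y)) == (-x)) && ((p * 3) < (x * y))) is false, then x=-4, then q=1, then (i=3), then q=-3, then (i=4), then q=-8, then q=-1280, then returns -1279
score_new: p=-1, then ((((-2 - x) * max(0, y)) == (p + 1)) || ((-1 - y) >= (y * y))) is true, then y=9, then ((((3 - y) + (3 - y)) == (-x)) && ((p * 3) < (x * y))) is false, then x=-4, then q=1, then (i=3), then q=-3, then (i=4), then q=-8, then q=-1440, then returns -1439
-1279 != -1439, so the rewrite changes behavior.
verdict: not equivalent; witness: x=-4, y=-1


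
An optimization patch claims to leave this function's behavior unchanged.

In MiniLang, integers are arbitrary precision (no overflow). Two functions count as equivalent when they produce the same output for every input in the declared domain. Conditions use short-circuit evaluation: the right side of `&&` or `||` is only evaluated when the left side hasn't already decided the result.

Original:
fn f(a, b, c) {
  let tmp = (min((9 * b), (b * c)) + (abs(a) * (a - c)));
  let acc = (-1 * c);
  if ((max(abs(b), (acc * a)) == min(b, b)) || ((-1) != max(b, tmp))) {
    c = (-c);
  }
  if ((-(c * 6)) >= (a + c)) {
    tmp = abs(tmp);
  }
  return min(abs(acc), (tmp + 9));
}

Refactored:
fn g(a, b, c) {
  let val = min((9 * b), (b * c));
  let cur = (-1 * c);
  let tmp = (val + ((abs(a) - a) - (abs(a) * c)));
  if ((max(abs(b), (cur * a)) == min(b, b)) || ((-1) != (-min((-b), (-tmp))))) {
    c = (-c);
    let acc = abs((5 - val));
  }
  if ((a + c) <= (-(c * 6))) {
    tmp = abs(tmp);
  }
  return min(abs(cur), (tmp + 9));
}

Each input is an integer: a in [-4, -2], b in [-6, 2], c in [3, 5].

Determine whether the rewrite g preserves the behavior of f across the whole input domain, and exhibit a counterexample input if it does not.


Run the pair on a=-4, b=-1, c=3.
f: tmp := -37 | acc := -3 | ((max(abs(b), (acc * a)) == min(b, b)) || ((-1) != max(b, tmp))): false | ((-(c * 6)) >= (a + c)): false | result -28
g: val := -9 | cur := -3 | tmp := -13 | ((max(abs(b), (cur * a)) == min(b, b)) || ((-1) != (-min((-b), (-tmp))))): false | ((a + c) <= (-(c * 6))): false | result -4
-28 vs -4 — the two versions disagree here.
verdict: not equivalent; witness: a=-4, b=-1, c=3


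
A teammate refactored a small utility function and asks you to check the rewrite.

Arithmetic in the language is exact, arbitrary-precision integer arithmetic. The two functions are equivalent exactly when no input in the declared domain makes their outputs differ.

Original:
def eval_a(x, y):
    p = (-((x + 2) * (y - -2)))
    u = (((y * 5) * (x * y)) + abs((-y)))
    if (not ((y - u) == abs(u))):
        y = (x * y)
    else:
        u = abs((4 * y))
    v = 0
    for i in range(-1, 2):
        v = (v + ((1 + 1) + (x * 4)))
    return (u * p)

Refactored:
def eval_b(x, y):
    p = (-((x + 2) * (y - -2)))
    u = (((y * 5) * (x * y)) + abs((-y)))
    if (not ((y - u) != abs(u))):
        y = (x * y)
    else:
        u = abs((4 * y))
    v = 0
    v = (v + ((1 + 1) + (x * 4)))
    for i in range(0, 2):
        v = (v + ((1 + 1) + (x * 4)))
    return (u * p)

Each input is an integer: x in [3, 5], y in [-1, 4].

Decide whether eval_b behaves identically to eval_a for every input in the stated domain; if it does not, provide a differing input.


On input x=3, y=-1, eval_a returns -80 while eval_b returns -20.
verdict: not equivalent; witness: x=3, y=-1


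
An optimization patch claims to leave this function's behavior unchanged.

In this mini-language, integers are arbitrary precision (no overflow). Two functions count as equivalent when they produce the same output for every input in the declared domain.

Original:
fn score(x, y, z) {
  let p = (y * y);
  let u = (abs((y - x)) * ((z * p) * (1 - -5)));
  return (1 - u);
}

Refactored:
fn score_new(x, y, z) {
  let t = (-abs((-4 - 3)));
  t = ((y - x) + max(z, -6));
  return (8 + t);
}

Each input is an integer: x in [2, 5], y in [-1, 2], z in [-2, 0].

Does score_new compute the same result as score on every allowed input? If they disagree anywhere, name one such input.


Try x=2, y=-1, z=-2.
score: p=1, then u=-36, then returns 37
score_new: t=-7, then t=-5, then returns 3
37 against 3: the behavior changed.
verdict: not equivalent; witness: x=2, y=-1, z=-2


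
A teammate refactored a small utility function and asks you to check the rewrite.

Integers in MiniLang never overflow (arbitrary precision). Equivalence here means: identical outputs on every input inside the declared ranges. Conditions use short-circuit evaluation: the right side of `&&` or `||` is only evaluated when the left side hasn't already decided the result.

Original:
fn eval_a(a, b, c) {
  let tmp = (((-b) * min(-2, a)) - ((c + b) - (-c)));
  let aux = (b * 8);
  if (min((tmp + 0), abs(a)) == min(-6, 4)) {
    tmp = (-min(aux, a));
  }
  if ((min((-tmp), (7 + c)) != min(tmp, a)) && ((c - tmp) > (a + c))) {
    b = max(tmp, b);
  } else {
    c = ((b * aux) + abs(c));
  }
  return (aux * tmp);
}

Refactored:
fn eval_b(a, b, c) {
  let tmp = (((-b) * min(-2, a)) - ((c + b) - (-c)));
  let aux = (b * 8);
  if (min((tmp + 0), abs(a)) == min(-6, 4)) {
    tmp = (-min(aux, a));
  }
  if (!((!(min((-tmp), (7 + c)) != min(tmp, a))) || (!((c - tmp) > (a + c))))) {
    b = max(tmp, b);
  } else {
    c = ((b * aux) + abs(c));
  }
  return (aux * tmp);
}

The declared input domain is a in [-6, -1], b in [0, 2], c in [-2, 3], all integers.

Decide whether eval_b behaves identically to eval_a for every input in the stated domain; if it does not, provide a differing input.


Side by side, the visible changes include: boolean connective usage differs.
One worked example (a=-3, b=1, c=-2) — eval_a: tmp=6, then aux=8, then (min((tmp + 0), abs(a)) == min(-6, 4)) is false, then ((min((-tmp), (7 + c)) != min(tmp, a)) && ((c - tmp) > (a + c))) is false, then c=10, then returns 48; eval_b: tmp=6, then aux=8, then (min((tmp + 0), abs(a)) == min(-6, 4)) is false, then (!((!(min((-tmp), (7 + c)) != min(tmp, a))) || (!((c - tmp) > (a + c))))) is false, then c=10, then returns 48; agreement on 48.
Checked all 108 inputs in the declared domain: the outputs agree on every one.
verdict: equivalent


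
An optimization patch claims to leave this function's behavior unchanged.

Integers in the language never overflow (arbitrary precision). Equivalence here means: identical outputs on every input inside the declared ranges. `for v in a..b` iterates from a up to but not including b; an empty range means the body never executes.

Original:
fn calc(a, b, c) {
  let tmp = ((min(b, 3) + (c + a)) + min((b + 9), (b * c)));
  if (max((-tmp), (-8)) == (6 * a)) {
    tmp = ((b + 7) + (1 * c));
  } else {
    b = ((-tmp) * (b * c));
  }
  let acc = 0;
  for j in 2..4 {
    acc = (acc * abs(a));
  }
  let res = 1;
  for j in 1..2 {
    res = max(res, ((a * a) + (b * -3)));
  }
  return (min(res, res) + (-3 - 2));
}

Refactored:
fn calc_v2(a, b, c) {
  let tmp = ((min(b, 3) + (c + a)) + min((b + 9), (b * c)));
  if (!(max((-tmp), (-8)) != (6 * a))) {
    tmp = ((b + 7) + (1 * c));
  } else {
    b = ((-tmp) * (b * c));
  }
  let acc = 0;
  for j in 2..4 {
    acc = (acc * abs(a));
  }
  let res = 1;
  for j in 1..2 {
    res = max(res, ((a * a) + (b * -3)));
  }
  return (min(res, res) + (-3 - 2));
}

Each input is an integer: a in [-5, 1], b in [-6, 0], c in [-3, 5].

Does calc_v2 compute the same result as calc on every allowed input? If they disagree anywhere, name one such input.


Although comparison usage differs, and boolean connective usage differs, 441/441 inputs agree.
verdict: equivalent


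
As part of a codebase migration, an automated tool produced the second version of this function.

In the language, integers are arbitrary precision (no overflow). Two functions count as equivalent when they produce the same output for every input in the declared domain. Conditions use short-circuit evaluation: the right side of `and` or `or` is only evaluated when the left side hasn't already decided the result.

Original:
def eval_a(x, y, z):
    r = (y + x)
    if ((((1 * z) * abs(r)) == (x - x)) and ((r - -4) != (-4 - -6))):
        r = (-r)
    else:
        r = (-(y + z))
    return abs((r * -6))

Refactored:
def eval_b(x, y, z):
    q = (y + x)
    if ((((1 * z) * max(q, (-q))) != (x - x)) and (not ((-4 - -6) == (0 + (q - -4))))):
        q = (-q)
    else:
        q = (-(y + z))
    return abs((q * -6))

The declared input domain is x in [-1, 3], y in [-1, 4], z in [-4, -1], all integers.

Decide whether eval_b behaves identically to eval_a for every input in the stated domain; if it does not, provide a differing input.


Evaluate both at x=-1, y=0, z=-4.
eval_a: r := -1 | ((((1 * z) * abs(r)) == (x - x)) and ((r - -4) != (-4 - -6))): false | r := 4 | result 24
eval_b: q := -1 | ((((1 * z) * max(q, (-q))) != (x - x)) and (not ((-4 - -6) == (0 + (q - -4))))): true | q := 1 | result 6
24 and 6 differ, so these are not the same function on this domain.
verdict: not equivalent; witness: x=-1, y=0, z=-4
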